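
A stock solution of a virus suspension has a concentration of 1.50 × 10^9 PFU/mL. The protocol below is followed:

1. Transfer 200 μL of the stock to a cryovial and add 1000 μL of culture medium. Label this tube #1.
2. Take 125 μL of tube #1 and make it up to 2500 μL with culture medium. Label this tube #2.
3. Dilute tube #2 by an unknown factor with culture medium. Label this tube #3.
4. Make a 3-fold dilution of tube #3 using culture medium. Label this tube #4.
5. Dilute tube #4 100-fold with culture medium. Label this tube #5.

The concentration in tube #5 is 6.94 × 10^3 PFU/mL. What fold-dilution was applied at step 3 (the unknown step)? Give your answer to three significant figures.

6.00-fold

Step 1: 200 μL + 1000 μL = 1200 μL total → factor 1200/200 = 6
Step 2: 125 μL brought to 2500 μL → factor 2500/125 = 20
Step 3: unknown factor x
Step 4: 3-fold → factor 3
Step 5: 100-fold → factor 100
Product of known-step factors = 36000
Overall factor = 1.50 × 10^9 PFU/mL / (6.94 × 10^3 PFU/mL) = 2.1614 × 10^5
x = 2.1614 × 10^5 / 36000 = 6.00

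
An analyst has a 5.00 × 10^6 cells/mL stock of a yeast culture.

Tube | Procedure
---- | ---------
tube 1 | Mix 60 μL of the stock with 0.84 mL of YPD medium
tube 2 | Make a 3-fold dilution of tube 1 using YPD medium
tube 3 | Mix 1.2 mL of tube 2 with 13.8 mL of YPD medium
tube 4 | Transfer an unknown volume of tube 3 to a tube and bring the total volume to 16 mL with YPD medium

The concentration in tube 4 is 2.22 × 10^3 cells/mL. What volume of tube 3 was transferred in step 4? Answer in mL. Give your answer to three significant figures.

4.00 mL

Step 1: 60 μL + 0.84 mL = 900 μL total → factor 900/60 = 15
Step 2: 3-fold → factor 3
Step 3: 1.2 mL + 13.8 mL = 15 mL total → factor 15/1.2 = 12.5
Step 4: v brought to 16 mL → factor = 16 mL/v
Product of known-step factors = 562.5
Overall factor = 5.00 × 10^6 cells/mL / (2.22 × 10^3 cells/mL) = 2252.3
Step-4 factor = 2252.3 / 562.5 = 4.004
v = 16 mL / 4.004 = 4.00 mL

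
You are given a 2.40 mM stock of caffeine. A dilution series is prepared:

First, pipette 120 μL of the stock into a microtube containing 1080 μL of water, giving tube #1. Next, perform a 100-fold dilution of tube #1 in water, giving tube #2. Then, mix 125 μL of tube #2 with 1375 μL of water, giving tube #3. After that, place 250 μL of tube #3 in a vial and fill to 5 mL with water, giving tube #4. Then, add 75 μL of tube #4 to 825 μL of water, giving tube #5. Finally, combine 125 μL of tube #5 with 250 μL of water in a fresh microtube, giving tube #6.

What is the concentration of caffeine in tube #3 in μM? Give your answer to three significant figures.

Step 1: 120 μL + 1080 μL = 1200 μL total → factor 1200/120 = 10
Step 2: 100-fold → factor 100
Step 3: 125 μL + 1375 μL = 1500 μL total → factor 1500/125 = 12
Dilution factor through tube #3 = 10 × 100 × 12 = 12000
[tube #3] = 2.40 mM / 12000 = 0.0002000 mM = 0.200 μM

0.200 μM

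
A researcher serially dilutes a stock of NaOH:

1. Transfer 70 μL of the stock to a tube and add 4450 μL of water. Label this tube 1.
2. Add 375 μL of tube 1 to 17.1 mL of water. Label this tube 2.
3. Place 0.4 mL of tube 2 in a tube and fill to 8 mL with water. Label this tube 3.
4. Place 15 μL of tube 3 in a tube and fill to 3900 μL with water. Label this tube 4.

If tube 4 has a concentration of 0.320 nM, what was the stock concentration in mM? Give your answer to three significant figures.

Step 1: 70 μL + 4450 μL = 4520 μL total → factor 4520/70 = 64.571
Step 2: 375 μL + 17.1 mL = 17475 μL total → factor 17475/375 = 46.6
Step 3: 0.4 mL brought to 8 mL → factor 8/0.4 = 20
Step 4: 15 μL brought to 3900 μL → factor 3900/15 = 260
Overall dilution factor = 64.571 × 46.6 × 20 × 260 = 1.5647 × 10^7
Stock = 0.320 nM × 1.5647 × 10^7 = 5.007 × 10^6 nM = 5.01 mM

5.01 mM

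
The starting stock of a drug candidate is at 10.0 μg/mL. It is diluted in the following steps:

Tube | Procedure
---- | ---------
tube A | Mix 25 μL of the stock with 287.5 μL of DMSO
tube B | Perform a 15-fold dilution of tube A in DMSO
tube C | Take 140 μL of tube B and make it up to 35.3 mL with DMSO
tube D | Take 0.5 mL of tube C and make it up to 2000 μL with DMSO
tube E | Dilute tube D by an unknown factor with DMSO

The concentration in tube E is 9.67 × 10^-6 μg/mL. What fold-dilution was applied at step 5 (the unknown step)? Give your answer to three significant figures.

5.47-fold

Step 1: 25 μL + 287.5 μL = 312.5 μL total → factor 312.5/25 = 12.5
Step 2: 15-fold → factor 15
Step 3: 140 μL brought to 35.3 mL → factor 35300/140 = 252.14
Step 4: 0.5 mL brought to 2000 μL → factor 2/0.5 = 4
Step 5: unknown factor x
Product of known-step factors = 1.8911 × 10^5
Overall factor = 10.0 μg/mL / (9.67 × 10^-6 μg/mL) = 1.0341 × 10^6
x = 1.0341 × 10^6 / 1.8911 × 10^5 = 5.47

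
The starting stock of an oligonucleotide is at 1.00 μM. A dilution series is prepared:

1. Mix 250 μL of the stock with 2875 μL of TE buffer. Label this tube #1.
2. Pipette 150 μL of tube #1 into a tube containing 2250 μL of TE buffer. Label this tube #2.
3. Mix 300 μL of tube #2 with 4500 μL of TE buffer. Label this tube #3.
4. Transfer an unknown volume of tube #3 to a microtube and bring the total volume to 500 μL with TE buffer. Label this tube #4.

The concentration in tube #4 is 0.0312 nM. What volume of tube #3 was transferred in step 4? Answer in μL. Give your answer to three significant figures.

49.9 μL

Step 1: 250 μL + 2875 μL = 3125 μL total → factor 3125/250 = 12.5
Step 2: 150 μL + 2250 μL = 2400 μL total → factor 2400/150 = 16
Step 3: 300 μL + 4500 μL = 4800 μL total → factor 4800/300 = 16
Step 4: v brought to 500 μL → factor = 500 μL/v
Product of known-step factors = 3200
Overall factor = 1.00 μM / (0.0312 nM) = 32051
Step-4 factor = 32051 / 3200 = 10.016
v = 500 μL / 10.016 = 49.9 μL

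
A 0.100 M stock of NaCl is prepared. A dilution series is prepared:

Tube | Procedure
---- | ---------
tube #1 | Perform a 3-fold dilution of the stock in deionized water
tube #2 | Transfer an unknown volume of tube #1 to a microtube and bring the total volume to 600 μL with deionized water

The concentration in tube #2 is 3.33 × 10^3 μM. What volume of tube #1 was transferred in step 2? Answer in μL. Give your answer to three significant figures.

Step 1: 3-fold → factor 3
Step 2: v brought to 600 μL → factor = 600 μL/v
Product of known-step factors = 3
Overall factor = 0.100 M / (3.33 × 10^3 μM) = 30.03
Step-2 factor = 30.03 / 3 = 10.01
v = 600 μL / 10.01 = 59.9 μL

59.9 μL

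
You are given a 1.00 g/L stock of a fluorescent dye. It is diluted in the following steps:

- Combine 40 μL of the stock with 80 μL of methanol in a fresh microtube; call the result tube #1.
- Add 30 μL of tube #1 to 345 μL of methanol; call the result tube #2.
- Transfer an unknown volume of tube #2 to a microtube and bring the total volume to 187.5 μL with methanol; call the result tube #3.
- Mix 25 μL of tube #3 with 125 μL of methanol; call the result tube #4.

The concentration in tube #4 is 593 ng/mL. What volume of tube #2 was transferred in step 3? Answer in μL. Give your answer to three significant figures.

Step 1: 40 μL + 80 μL = 120 μL total → factor 120/40 = 3
Step 2: 30 μL + 345 μL = 375 μL total → factor 375/30 = 12.5
Step 3: v brought to 187.5 μL → factor = 187.5 μL/v
Step 4: 25 μL + 125 μL = 150 μL total → factor 150/25 = 6
Product of known-step factors = 225
Overall factor = 1.00 g/L / (593 ng/mL) = 1686.3
Step-3 factor = 1686.3 / 225 = 7.4948
v = 187.5 μL / 7.4948 = 25.0 μL

25.0 μL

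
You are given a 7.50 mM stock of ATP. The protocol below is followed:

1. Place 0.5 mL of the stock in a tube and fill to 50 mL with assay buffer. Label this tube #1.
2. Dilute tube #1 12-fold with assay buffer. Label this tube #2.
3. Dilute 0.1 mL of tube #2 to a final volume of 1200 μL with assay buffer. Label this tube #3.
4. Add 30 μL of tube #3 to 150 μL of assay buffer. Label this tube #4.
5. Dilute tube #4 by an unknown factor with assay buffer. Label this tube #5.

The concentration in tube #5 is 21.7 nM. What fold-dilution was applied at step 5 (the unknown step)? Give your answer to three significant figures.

4.00-fold

Step 1: 0.5 mL brought to 50 mL → factor 50/0.5 = 100
Step 2: 12-fold → factor 12
Step 3: 0.1 mL brought to 1200 μL → factor 1.2/0.1 = 12
Step 4: 30 μL + 150 μL = 180 μL total → factor 180/30 = 6
Step 5: unknown factor x
Product of known-step factors = 86400
Overall factor = 7.50 mM / (21.7 nM) = 3.4562 × 10^5
x = 3.4562 × 10^5 / 86400 = 4.00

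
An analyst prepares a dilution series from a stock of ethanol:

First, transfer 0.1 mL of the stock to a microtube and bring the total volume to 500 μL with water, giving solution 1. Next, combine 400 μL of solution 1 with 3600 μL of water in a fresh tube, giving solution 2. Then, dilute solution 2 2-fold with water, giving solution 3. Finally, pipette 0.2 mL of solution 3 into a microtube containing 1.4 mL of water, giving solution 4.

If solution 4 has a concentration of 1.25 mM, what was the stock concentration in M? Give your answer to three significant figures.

Step 1: 0.1 mL brought to 500 μL → factor 0.5/0.1 = 5
Step 2: 400 μL + 3600 μL = 4000 μL total → factor 4000/400 = 10
Step 3: 2-fold → factor 2
Step 4: 0.2 mL + 1.4 mL = 1.6 mL total → factor 1.6/0.2 = 8
Overall dilution factor = 5 × 10 × 2 × 8 = 800
Stock = 1.25 mM × 800 = 1000 mM = 1.00 M

1.00 M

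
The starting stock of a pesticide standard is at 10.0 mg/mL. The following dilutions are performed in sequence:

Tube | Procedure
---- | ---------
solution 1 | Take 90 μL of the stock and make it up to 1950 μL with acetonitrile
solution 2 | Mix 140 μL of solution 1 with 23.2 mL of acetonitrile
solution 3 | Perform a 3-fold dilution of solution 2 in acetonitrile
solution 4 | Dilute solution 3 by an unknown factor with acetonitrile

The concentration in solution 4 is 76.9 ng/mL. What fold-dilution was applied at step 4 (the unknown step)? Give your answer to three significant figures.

12.0-fold

Step 1: 90 μL brought to 1950 μL → factor 1950/90 = 21.667
Step 2: 140 μL + 23.2 mL = 23340 μL total → factor 23340/140 = 166.71
Step 3: 3-fold → factor 3
Step 4: unknown factor x
Product of known-step factors = 10836
Overall factor = 10.0 mg/mL / (76.9 ng/mL) = 1.3004 × 10^5
x = 1.3004 × 10^5 / 10836 = 12.0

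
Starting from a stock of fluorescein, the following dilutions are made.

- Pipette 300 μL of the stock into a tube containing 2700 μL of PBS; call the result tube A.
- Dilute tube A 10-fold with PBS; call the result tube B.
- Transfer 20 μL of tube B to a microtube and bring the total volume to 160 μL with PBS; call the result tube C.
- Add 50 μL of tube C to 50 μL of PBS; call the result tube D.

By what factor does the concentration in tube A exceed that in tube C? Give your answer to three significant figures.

Step 1: 300 μL + 2700 μL = 3000 μL total → factor 3000/300 = 10
Step 2: 10-fold → factor 10
Step 3: 20 μL brought to 160 μL → factor 160/20 = 8
Dilution factor to tube A = 10; to tube C = 800
[tube A]/[tube C] = (factor to tube C)/(factor to tube A) = 800/10 = 80.0

80.0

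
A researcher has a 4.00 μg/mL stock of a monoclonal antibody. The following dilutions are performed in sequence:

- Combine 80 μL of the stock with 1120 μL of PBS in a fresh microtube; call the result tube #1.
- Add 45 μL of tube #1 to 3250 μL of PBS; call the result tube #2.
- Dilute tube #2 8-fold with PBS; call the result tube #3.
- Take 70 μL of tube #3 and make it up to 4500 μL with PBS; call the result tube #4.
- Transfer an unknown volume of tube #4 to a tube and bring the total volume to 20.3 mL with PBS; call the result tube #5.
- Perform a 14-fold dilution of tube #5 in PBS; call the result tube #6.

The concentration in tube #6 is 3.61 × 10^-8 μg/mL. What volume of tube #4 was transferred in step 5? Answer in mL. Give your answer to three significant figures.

Step 1: 80 μL + 1120 μL = 1200 μL total → factor 1200/80 = 15
Step 2: 45 μL + 3250 μL = 3295 μL total → factor 3295/45 = 73.222
Step 3: 8-fold → factor 8
Step 4: 70 μL brought to 4500 μL → factor 4500/70 = 64.286
Step 5: v brought to 20.3 mL → factor = 20.3 mL/v
Step 6: 14-fold → factor 14
Product of known-step factors = 7.908 × 10^6
Overall factor = 4.00 μg/mL / (3.61 × 10^-8 μg/mL) = 1.108 × 10^8
Step-5 factor = 1.108 × 10^8 / 7.908 × 10^6 = 14.012
v = 20.3 mL / 14.012 = 1.45 mL

1.45 mL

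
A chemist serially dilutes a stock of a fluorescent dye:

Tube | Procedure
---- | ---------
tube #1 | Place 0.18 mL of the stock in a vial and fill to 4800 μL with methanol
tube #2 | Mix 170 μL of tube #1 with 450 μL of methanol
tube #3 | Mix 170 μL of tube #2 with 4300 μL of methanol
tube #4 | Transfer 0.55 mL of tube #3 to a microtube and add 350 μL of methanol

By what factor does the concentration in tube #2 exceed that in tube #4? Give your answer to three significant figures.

43.0

Step 1: 0.18 mL brought to 4800 μL → factor 4.8/0.18 = 26.667
Step 2: 170 μL + 450 μL = 620 μL total → factor 620/170 = 3.6471
Step 3: 170 μL + 4300 μL = 4470 μL total → factor 4470/170 = 26.294
Step 4: 0.55 mL + 350 μL = 0.9 mL total → factor 0.9/0.55 = 1.6364
Dilution factor to tube #2 = 97.255; to tube #4 = 4184.6
[tube #2]/[tube #4] = (factor to tube #4)/(factor to tube #2) = 4184.6/97.255 = 43.0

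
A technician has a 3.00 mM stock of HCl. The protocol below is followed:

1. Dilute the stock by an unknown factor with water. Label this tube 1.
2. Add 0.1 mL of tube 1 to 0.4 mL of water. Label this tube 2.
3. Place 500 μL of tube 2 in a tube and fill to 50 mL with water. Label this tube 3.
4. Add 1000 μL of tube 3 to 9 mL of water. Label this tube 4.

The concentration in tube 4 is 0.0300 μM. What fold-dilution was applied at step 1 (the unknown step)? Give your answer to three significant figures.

Step 1: unknown factor x
Step 2: 0.1 mL + 0.4 mL = 0.5 mL total → factor 0.5/0.1 = 5
Step 3: 500 μL brought to 50 mL → factor 50000/500 = 100
Step 4: 1000 μL + 9 mL = 10000 μL total → factor 10000/1000 = 10
Product of known-step factors = 5000
Overall factor = 3.00 mM / (0.0300 μM) = 1 × 10^5
x = 1 × 10^5 / 5000 = 20.0

20.0-fold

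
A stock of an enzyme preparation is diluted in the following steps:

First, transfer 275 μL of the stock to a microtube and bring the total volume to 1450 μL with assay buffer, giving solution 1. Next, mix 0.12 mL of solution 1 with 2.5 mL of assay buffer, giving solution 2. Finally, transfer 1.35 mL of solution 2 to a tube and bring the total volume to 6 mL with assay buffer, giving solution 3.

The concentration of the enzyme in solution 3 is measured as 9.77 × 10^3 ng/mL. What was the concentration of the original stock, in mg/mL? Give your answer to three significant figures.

5.00 mg/mL

Step 1: 275 μL brought to 1450 μL → factor 1450/275 = 5.2727
Step 2: 0.12 mL + 2.5 mL = 2.62 mL total → factor 2.62/0.12 = 21.833
Step 3: 1.35 mL brought to 6 mL → factor 6/1.35 = 4.4444
Overall dilution factor = 5.2727 × 21.833 × 4.4444 = 511.65
Stock = 9.77 × 10^3 ng/mL × 511.65 = 4.999 × 10^6 ng/mL = 5.00 mg/mL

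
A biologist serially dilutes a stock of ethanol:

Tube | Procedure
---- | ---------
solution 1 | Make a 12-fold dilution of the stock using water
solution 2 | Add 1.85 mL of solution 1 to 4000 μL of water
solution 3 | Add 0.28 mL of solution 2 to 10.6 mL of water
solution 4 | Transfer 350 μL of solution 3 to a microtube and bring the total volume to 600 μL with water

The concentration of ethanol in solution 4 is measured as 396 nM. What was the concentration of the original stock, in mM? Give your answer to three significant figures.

1.00 mM

Step 1: 12-fold → factor 12
Step 2: 1.85 mL + 4000 μL = 5.85 mL total → factor 5.85/1.85 = 3.1622
Step 3: 0.28 mL + 10.6 mL = 10.88 mL total → factor 10.88/0.28 = 38.857
Step 4: 350 μL brought to 600 μL → factor 600/350 = 1.7143
Overall dilution factor = 12 × 3.1622 × 38.857 × 1.7143 = 2527.7
Stock = 396 nM × 2527.7 = 1.001 × 10^6 nM = 1.00 mM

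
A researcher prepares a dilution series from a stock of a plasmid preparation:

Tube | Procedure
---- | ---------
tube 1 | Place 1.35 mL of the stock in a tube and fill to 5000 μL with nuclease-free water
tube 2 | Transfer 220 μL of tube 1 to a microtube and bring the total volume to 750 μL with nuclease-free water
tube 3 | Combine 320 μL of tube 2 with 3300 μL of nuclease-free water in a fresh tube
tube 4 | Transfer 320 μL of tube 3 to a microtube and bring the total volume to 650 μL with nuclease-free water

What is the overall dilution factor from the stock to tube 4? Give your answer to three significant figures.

290

Step 1: 1.35 mL brought to 5000 μL → factor 5/1.35 = 3.7037
Step 2: 220 μL brought to 750 μL → factor 750/220 = 3.4091
Step 3: 320 μL + 3300 μL = 3620 μL total → factor 3620/320 = 11.312
Step 4: 320 μL brought to 650 μL → factor 650/320 = 2.0312
Overall dilution factor = 3.7037 × 3.4091 × 11.312 × 2.0312 = 290.13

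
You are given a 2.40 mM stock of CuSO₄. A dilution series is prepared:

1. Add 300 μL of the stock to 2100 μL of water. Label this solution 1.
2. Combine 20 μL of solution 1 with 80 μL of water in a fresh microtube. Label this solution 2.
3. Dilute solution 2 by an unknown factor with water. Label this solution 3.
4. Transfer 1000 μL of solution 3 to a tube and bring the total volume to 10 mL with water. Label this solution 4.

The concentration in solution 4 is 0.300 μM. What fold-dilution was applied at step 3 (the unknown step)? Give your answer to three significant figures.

Step 1: 300 μL + 2100 μL = 2400 μL total → factor 2400/300 = 8
Step 2: 20 μL + 80 μL = 100 μL total → factor 100/20 = 5
Step 3: unknown factor x
Step 4: 1000 μL brought to 10 mL → factor 10000/1000 = 10
Product of known-step factors = 400
Overall factor = 2.40 mM / (0.300 μM) = 8000
x = 8000 / 400 = 20.0

20.0-fold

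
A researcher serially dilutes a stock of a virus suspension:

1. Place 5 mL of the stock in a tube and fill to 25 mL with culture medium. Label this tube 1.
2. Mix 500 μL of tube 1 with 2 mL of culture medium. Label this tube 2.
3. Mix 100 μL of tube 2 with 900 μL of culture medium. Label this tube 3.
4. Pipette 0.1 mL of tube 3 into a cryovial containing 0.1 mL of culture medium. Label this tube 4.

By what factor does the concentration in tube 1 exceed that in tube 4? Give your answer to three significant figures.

Step 1: 5 mL brought to 25 mL → factor 25/5 = 5
Step 2: 500 μL + 2 mL = 2500 μL total → factor 2500/500 = 5
Step 3: 100 μL + 900 μL = 1000 μL total → factor 1000/100 = 10
Step 4: 0.1 mL + 0.1 mL = 0.2 mL total → factor 0.2/0.1 = 2
Dilution factor to tube 1 = 5; to tube 4 = 500
[tube 1]/[tube 4] = (factor to tube 4)/(factor to tube 1) = 500/5 = 100

100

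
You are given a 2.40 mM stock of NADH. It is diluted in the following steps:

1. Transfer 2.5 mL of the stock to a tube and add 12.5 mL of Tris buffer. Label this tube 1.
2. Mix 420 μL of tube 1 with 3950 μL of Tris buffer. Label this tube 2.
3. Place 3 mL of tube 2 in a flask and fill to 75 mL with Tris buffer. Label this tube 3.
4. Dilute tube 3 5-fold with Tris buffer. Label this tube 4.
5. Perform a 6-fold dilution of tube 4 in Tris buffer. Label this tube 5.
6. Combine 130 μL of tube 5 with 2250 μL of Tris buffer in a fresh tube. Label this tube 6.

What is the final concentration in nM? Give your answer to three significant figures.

Step 1: 2.5 mL + 12.5 mL = 15 mL total → factor 15/2.5 = 6
Step 2: 420 μL + 3950 μL = 4370 μL total → factor 4370/420 = 10.405
Step 3: 3 mL brought to 75 mL → factor 75/3 = 25
Step 4: 5-fold → factor 5
Step 5: 6-fold → factor 6
Step 6: 130 μL + 2250 μL = 2380 μL total → factor 2380/130 = 18.308
Overall dilution factor = 6 × 10.405 × 25 × 5 × 6 × 18.308 = 8.5719 × 10^5
Final = 2.40 mM / 8.5719 × 10^5 = 2.800 × 10^-6 mM = 2.80 nM

2.80 nM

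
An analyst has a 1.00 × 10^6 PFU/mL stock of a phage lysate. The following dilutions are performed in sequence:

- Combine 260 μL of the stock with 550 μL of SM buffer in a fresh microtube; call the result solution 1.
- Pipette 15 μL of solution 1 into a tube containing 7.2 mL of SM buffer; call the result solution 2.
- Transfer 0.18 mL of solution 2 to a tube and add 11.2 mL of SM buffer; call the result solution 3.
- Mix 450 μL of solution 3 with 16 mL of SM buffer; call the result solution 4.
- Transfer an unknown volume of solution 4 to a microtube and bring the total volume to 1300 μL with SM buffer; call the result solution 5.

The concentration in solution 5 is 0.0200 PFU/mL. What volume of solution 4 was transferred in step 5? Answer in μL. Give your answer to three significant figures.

Step 1: 260 μL + 550 μL = 810 μL total → factor 810/260 = 3.1154
Step 2: 15 μL + 7.2 mL = 7215 μL total → factor 7215/15 = 481
Step 3: 0.18 mL + 11.2 mL = 11.38 mL total → factor 11.38/0.18 = 63.222
Step 4: 450 μL + 16 mL = 16450 μL total → factor 16450/450 = 36.556
Step 5: v brought to 1300 μL → factor = 1300 μL/v
Product of known-step factors = 3.4632 × 10^6
Overall factor = 1.00 × 10^6 PFU/mL / (0.0200 PFU/mL) = 5 × 10^7
Step-5 factor = 5 × 10^7 / 3.4632 × 10^6 = 14.437
v = 1300 μL / 14.437 = 90.0 μL

90.0 μL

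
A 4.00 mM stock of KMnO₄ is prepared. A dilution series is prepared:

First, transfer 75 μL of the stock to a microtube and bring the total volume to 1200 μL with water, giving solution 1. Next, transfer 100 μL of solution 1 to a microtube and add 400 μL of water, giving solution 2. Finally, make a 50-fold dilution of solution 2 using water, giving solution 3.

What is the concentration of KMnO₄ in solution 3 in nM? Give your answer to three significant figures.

Step 1: 75 μL brought to 1200 μL → factor 1200/75 = 16
Step 2: 100 μL + 400 μL = 500 μL total → factor 500/100 = 5
Step 3: 50-fold → factor 50
Overall dilution factor = 16 × 5 × 50 = 4000
Final = 4.00 mM / 4000 = 0.001000 mM = 1.00 × 10^3 nM

1.00 × 10^3 nM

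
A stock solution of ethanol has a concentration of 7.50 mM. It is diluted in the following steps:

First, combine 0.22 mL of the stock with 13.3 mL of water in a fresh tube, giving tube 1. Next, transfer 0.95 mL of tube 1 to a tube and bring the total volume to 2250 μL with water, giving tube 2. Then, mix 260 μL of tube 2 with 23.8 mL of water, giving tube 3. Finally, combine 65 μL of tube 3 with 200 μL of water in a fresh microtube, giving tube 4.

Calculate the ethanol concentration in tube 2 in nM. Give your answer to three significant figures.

5.15 × 10^4 nM

Step 1: 0.22 mL + 13.3 mL = 13.52 mL total → factor 13.52/0.22 = 61.455
Step 2: 0.95 mL brought to 2250 μL → factor 2.25/0.95 = 2.3684
Dilution factor through tube 2 = 61.455 × 2.3684 = 145.55
[tube 2] = 7.50 mM / 145.55 = 0.05153 mM = 5.15 × 10^4 nM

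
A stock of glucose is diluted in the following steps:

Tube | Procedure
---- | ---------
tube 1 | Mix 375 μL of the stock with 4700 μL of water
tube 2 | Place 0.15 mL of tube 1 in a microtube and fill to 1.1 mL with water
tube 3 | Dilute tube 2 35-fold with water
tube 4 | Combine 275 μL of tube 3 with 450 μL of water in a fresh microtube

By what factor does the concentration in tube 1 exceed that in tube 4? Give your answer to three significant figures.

677

Step 1: 375 μL + 4700 μL = 5075 μL total → factor 5075/375 = 13.533
Step 2: 0.15 mL brought to 1.1 mL → factor 1.1/0.15 = 7.3333
Step 3: 35-fold → factor 35
Step 4: 275 μL + 450 μL = 725 μL total → factor 725/275 = 2.6364
Dilution factor to tube 1 = 13.533; to tube 4 = 9157.6
[tube 1]/[tube 4] = (factor to tube 4)/(factor to tube 1) = 9157.6/13.533 = 677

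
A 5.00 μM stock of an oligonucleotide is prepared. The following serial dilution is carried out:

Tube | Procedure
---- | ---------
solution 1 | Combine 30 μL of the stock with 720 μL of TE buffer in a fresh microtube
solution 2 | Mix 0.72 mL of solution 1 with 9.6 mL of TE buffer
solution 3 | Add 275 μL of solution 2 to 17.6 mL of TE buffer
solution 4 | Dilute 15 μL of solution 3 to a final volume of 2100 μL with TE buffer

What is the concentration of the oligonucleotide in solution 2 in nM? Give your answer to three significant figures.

14.0 nM

Step 1: 30 μL + 720 μL = 750 μL total → factor 750/30 = 25
Step 2: 0.72 mL + 9.6 mL = 10.32 mL total → factor 10.32/0.72 = 14.333
Dilution factor through solution 2 = 25 × 14.333 = 358.33
[solution 2] = 5.00 μM / 358.33 = 0.01395 μM = 14.0 nM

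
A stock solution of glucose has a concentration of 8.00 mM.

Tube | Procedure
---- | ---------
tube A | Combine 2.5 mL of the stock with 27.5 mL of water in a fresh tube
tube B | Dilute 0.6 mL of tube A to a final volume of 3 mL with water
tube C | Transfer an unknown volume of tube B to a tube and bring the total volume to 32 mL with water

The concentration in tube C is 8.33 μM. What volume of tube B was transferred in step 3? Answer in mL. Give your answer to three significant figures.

Step 1: 2.5 mL + 27.5 mL = 30 mL total → factor 30/2.5 = 12
Step 2: 0.6 mL brought to 3 mL → factor 3/0.6 = 5
Step 3: v brought to 32 mL → factor = 32 mL/v
Product of known-step factors = 60
Overall factor = 8.00 mM / (8.33 μM) = 960.38
Step-3 factor = 960.38 / 60 = 16.006
v = 32 mL / 16.006 = 2.00 mL

2.00 mL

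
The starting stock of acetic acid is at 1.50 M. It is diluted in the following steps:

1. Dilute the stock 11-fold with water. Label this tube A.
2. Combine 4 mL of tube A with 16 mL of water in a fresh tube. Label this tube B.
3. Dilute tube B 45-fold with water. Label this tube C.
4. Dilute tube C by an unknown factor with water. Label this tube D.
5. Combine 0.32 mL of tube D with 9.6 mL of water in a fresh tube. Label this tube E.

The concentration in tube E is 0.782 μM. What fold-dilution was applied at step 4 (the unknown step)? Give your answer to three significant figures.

25.0-fold

Step 1: 11-fold → factor 11
Step 2: 4 mL + 16 mL = 20 mL total → factor 20/4 = 5
Step 3: 45-fold → factor 45
Step 4: unknown factor x
Step 5: 0.32 mL + 9.6 mL = 9.92 mL total → factor 9.92/0.32 = 31
Product of known-step factors = 76725
Overall factor = 1.50 M / (0.782 μM) = 1.9182 × 10^6
x = 1.9182 × 10^6 / 76725 = 25.0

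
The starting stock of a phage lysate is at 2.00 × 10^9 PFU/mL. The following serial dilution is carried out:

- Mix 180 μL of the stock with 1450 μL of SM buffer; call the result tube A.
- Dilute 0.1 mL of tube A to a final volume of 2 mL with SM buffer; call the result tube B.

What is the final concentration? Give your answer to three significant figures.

1.10 × 10^7 PFU/mL

Step 1: 180 μL + 1450 μL = 1630 μL total → factor 1630/180 = 9.0556
Step 2: 0.1 mL brought to 2 mL → factor 2/0.1 = 20
Overall dilution factor = 9.0556 × 20 = 181.11
Final = 2.00 × 10^9 PFU/mL / 181.11 = 1.10 × 10^7 PFU/mL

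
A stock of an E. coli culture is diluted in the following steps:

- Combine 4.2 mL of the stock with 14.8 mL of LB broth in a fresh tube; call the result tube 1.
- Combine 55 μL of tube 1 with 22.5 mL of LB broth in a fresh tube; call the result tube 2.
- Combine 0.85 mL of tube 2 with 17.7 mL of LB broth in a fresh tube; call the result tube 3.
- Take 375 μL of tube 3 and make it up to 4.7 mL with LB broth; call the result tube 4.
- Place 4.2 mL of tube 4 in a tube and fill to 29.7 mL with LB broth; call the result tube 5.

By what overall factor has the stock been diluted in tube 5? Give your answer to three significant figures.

3.59 × 10^6

Step 1: 4.2 mL + 14.8 mL = 19 mL total → factor 19/4.2 = 4.5238
Step 2: 55 μL + 22.5 mL = 22555 μL total → factor 22555/55 = 410.09
Step 3: 0.85 mL + 17.7 mL = 18.55 mL total → factor 18.55/0.85 = 21.824
Step 4: 375 μL brought to 4.7 mL → factor 4700/375 = 12.533
Step 5: 4.2 mL brought to 29.7 mL → factor 29.7/4.2 = 7.0714
Overall dilution factor = 4.5238 × 410.09 × 21.824 × 12.533 × 7.0714 = 3.5883 × 10^6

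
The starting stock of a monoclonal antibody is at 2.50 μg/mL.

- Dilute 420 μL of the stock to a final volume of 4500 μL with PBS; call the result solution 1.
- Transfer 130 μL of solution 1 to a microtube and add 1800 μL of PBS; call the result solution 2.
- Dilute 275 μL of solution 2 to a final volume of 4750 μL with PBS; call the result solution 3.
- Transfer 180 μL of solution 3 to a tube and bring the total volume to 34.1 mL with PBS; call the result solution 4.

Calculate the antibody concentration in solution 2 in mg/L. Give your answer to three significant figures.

0.0157 mg/L

Step 1: 420 μL brought to 4500 μL → factor 4500/420 = 10.714
Step 2: 130 μL + 1800 μL = 1930 μL total → factor 1930/130 = 14.846
Dilution factor through solution 2 = 10.714 × 14.846 = 159.07
[solution 2] = 2.50 μg/mL / 159.07 = 0.01572 μg/mL = 0.0157 mg/L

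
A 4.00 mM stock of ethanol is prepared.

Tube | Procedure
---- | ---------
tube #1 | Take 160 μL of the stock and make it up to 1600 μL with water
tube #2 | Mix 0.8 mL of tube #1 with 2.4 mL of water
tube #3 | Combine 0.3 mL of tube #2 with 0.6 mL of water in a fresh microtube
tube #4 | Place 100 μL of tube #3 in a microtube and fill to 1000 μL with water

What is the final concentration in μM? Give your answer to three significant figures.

Step 1: 160 μL brought to 1600 μL → factor 1600/160 = 10
Step 2: 0.8 mL + 2.4 mL = 3.2 mL total → factor 3.2/0.8 = 4
Step 3: 0.3 mL + 0.6 mL = 0.9 mL total → factor 0.9/0.3 = 3
Step 4: 100 μL brought to 1000 μL → factor 1000/100 = 10
Overall dilution factor = 10 × 4 × 3 × 10 = 1200
Final = 4.00 mM / 1200 = 0.003333 mM = 3.33 μM

3.33 μM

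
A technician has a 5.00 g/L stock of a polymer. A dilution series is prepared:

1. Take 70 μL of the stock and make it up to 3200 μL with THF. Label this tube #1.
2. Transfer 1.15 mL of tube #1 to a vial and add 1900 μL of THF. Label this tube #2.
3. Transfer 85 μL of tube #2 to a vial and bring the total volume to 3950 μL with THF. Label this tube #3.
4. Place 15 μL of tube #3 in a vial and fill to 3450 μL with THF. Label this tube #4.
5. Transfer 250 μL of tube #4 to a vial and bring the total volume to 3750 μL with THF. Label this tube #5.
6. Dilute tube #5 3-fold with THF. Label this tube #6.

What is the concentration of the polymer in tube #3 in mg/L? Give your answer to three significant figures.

Step 1: 70 μL brought to 3200 μL → factor 3200/70 = 45.714
Step 2: 1.15 mL + 1900 μL = 3.05 mL total → factor 3.05/1.15 = 2.6522
Step 3: 85 μL brought to 3950 μL → factor 3950/85 = 46.471
Dilution factor through tube #3 = 45.714 × 2.6522 × 46.471 = 5634.2
[tube #3] = 5.00 g/L / 5634.2 = 0.0008874 g/L = 0.887 mg/L

0.887 mg/L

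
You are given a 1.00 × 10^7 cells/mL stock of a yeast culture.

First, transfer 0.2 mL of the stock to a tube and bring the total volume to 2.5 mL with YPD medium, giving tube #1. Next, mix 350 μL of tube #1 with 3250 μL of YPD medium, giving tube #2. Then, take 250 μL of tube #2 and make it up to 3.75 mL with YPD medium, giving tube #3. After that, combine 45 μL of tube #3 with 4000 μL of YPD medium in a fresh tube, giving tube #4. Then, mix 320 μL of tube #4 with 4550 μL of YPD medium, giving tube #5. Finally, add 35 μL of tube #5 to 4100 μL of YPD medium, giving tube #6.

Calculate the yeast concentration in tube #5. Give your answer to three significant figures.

3.79 cells/mL

Step 1: 0.2 mL brought to 2.5 mL → factor 2.5/0.2 = 12.5
Step 2: 350 μL + 3250 μL = 3600 μL total → factor 3600/350 = 10.286
Step 3: 250 μL brought to 3.75 mL → factor 3750/250 = 15
Step 4: 45 μL + 4000 μL = 4045 μL total → factor 4045/45 = 89.889
Step 5: 320 μL + 4550 μL = 4870 μL total → factor 4870/320 = 15.219
Dilution factor through tube #5 = 12.5 × 10.286 × 15 × 89.889 × 15.219 = 2.6383 × 10^6
[tube #5] = 1.00 × 10^7 cells/mL / 2.6383 × 10^6 = 3.79 cells/mL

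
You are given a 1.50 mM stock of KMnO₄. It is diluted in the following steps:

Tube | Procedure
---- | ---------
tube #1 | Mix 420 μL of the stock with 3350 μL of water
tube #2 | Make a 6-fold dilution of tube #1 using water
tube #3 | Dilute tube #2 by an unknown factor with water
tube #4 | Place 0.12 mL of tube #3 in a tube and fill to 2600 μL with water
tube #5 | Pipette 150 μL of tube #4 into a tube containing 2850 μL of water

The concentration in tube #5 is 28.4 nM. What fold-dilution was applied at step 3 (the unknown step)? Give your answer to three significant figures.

2.26-fold

Step 1: 420 μL + 3350 μL = 3770 μL total → factor 3770/420 = 8.9762
Step 2: 6-fold → factor 6
Step 3: unknown factor x
Step 4: 0.12 mL brought to 2600 μL → factor 2.6/0.12 = 21.667
Step 5: 150 μL + 2850 μL = 3000 μL total → factor 3000/150 = 20
Product of known-step factors = 23338
Overall factor = 1.50 mM / (28.4 nM) = 52817
x = 52817 / 23338 = 2.26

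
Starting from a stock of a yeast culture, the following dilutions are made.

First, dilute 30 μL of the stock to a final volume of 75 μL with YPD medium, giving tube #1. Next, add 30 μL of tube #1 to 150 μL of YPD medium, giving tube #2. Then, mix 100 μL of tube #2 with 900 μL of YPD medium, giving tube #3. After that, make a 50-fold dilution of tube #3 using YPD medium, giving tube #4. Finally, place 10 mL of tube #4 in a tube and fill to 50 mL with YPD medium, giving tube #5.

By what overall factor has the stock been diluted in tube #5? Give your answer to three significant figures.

3.75 × 10^4

Step 1: 30 μL brought to 75 μL → factor 75/30 = 2.5
Step 2: 30 μL + 150 μL = 180 μL total → factor 180/30 = 6
Step 3: 100 μL + 900 μL = 1000 μL total → factor 1000/100 = 10
Step 4: 50-fold → factor 50
Step 5: 10 mL brought to 50 mL → factor 50/10 = 5
Overall dilution factor = 2.5 × 6 × 10 × 50 × 5 = 37500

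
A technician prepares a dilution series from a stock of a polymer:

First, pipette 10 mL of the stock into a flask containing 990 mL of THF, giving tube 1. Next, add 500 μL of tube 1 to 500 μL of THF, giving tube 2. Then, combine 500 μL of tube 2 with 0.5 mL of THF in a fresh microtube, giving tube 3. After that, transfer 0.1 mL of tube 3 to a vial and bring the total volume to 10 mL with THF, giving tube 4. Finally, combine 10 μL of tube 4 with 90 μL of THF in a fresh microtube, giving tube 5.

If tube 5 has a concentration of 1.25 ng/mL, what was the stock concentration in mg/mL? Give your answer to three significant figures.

0.500 mg/mL

Step 1: 10 mL + 990 mL = 1000 mL total → factor 1000/10 = 100
Step 2: 500 μL + 500 μL = 1000 μL total → factor 1000/500 = 2
Step 3: 500 μL + 0.5 mL = 1000 μL total → factor 1000/500 = 2
Step 4: 0.1 mL brought to 10 mL → factor 10/0.1 = 100
Step 5: 10 μL + 90 μL = 100 μL total → factor 100/10 = 10
Overall dilution factor = 100 × 2 × 2 × 100 × 10 = 4 × 10^5
Stock = 1.25 ng/mL × 4 × 10^5 = 5.000 × 10^5 ng/mL = 0.500 mg/mL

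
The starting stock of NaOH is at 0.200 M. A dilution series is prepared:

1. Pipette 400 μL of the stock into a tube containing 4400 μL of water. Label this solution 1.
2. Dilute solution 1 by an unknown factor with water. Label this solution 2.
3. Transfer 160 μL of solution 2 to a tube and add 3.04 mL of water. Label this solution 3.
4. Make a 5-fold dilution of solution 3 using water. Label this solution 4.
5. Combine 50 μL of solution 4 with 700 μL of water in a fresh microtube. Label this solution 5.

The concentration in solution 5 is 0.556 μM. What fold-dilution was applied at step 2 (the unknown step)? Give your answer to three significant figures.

20.0-fold

Step 1: 400 μL + 4400 μL = 4800 μL total → factor 4800/400 = 12
Step 2: unknown factor x
Step 3: 160 μL + 3.04 mL = 3200 μL total → factor 3200/160 = 20
Step 4: 5-fold → factor 5
Step 5: 50 μL + 700 μL = 750 μL total → factor 750/50 = 15
Product of known-step factors = 18000
Overall factor = 0.200 M / (0.556 μM) = 3.5971 × 10^5
x = 3.5971 × 10^5 / 18000 = 20.0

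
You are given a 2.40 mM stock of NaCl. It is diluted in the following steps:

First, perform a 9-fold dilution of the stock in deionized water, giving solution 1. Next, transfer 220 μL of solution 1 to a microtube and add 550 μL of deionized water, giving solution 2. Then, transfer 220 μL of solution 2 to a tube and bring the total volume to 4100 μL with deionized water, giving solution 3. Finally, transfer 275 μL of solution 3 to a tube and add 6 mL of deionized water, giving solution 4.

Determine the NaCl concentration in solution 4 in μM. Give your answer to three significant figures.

0.179 μM

Step 1: 9-fold → factor 9
Step 2: 220 μL + 550 μL = 770 μL total → factor 770/220 = 3.5
Step 3: 220 μL brought to 4100 μL → factor 4100/220 = 18.636
Step 4: 275 μL + 6 mL = 6275 μL total → factor 6275/275 = 22.818
Overall dilution factor = 9 × 3.5 × 18.636 × 22.818 = 13395
Final = 2.40 mM / 13395 = 0.0001792 mM = 0.179 μM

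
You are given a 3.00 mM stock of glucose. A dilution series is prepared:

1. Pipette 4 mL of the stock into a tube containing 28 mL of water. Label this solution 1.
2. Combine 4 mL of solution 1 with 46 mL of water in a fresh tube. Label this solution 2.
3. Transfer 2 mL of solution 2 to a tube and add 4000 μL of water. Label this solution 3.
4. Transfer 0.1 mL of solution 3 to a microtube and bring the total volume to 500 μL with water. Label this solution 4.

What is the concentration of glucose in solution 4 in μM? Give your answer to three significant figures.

Step 1: 4 mL + 28 mL = 32 mL total → factor 32/4 = 8
Step 2: 4 mL + 46 mL = 50 mL total → factor 50/4 = 12.5
Step 3: 2 mL + 4000 μL = 6 mL total → factor 6/2 = 3
Step 4: 0.1 mL brought to 500 μL → factor 0.5/0.1 = 5
Overall dilution factor = 8 × 12.5 × 3 × 5 = 1500
Final = 3.00 mM / 1500 = 0.002000 mM = 2.00 μM

2.00 μM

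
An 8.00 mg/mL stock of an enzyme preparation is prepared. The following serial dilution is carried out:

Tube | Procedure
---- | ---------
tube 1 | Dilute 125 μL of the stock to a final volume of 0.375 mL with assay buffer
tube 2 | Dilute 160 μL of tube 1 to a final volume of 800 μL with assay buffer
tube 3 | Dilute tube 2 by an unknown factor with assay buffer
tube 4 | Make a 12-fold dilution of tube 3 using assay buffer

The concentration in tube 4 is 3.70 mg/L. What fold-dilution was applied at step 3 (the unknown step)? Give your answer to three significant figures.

12.0-fold

Step 1: 125 μL brought to 0.375 mL → factor 375/125 = 3
Step 2: 160 μL brought to 800 μL → factor 800/160 = 5
Step 3: unknown factor x
Step 4: 12-fold → factor 12
Product of known-step factors = 180
Overall factor = 8.00 mg/mL / (3.70 mg/L) = 2162.2
x = 2162.2 / 180 = 12.0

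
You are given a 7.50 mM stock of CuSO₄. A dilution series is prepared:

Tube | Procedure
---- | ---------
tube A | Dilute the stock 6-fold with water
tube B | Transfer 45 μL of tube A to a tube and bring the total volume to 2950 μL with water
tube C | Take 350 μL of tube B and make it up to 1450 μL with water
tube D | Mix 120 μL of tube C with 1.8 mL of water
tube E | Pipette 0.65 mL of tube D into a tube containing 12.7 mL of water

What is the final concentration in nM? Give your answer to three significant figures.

14.0 nM

Step 1: 6-fold → factor 6
Step 2: 45 μL brought to 2950 μL → factor 2950/45 = 65.556
Step 3: 350 μL brought to 1450 μL → factor 1450/350 = 4.1429
Step 4: 120 μL + 1.8 mL = 1920 μL total → factor 1920/120 = 16
Step 5: 0.65 mL + 12.7 mL = 13.35 mL total → factor 13.35/0.65 = 20.538
Overall dilution factor = 6 × 65.556 × 4.1429 × 16 × 20.538 = 5.3549 × 10^5
Final = 7.50 mM / 5.3549 × 10^5 = 1.401 × 10^-5 mM = 14.0 nM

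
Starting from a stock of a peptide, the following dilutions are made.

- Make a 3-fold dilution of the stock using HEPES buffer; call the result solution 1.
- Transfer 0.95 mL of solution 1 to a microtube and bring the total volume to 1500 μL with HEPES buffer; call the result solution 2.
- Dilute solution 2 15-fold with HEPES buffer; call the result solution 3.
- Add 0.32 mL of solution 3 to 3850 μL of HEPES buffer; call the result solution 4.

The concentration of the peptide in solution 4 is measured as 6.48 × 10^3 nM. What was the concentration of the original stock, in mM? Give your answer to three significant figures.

6.00 mM

Step 1: 3-fold → factor 3
Step 2: 0.95 mL brought to 1500 μL → factor 1.5/0.95 = 1.5789
Step 3: 15-fold → factor 15
Step 4: 0.32 mL + 3850 μL = 4.17 mL total → factor 4.17/0.32 = 13.031
Overall dilution factor = 3 × 1.5789 × 15 × 13.031 = 925.9
Stock = 6.48 × 10^3 nM × 925.9 = 6.000 × 10^6 nM = 6.00 mM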